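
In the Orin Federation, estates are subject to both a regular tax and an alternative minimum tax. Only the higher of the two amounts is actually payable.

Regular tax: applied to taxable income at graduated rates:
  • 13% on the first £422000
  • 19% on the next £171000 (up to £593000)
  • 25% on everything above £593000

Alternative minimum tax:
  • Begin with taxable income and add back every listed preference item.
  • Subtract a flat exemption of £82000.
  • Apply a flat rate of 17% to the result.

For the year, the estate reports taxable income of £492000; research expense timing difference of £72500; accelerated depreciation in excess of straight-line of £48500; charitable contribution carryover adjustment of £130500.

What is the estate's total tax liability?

Regular tax:
  £422000 × 13% = £54860
  £70000 × 19% = £13300
  → £68160

Alternative minimum tax:
  Adjusted income: £492000 + £72500 + £48500 + £130500 = £743500
  Less exemption £82000 → base £661500
  £661500 × 17% = £112455

£112455 > £68160, so the alternative minimum tax is the binding amount.

£112455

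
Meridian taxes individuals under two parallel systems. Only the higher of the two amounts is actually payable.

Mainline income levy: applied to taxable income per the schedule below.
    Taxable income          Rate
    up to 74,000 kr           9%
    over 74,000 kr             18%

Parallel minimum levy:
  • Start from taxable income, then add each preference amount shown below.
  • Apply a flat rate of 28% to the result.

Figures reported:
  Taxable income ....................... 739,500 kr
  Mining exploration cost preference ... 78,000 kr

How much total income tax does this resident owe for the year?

228,900 kr

Mainline income levy:
  74,000 kr × 9% = 6,660 kr
  665,500 kr × 18% = 119,790 kr
  → 126,450 kr

Parallel minimum levy:
  Adjusted income: 739,500 kr + 78,000 kr = 817,500 kr
  817,500 kr × 28% = 228,900 kr

228,900 kr > 126,450 kr, so the parallel minimum levy is the binding amount.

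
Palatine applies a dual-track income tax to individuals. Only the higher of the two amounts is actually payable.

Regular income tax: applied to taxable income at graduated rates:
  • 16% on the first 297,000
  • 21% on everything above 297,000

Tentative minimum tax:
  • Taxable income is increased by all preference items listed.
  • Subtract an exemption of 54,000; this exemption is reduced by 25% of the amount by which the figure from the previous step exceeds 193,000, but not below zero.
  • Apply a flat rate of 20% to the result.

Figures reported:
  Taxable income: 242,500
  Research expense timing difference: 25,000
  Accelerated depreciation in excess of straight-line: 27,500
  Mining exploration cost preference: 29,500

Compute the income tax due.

60,675

Tentative minimum tax:
  Adjusted income: 242,500 + 25,000 + 27,500 + 29,500 = 324,500
  Exemption: 54,000 − 25% × (324,500 − 193,000) = 54,000 − 32,875 = 21,125
  Base: 324,500 − 21,125 = 303,375
  303,375 × 20% = 60,675

Regular income tax:
  242,500 × 16% = 38,800

60,675 > 38,800, so the tentative minimum tax is the binding amount.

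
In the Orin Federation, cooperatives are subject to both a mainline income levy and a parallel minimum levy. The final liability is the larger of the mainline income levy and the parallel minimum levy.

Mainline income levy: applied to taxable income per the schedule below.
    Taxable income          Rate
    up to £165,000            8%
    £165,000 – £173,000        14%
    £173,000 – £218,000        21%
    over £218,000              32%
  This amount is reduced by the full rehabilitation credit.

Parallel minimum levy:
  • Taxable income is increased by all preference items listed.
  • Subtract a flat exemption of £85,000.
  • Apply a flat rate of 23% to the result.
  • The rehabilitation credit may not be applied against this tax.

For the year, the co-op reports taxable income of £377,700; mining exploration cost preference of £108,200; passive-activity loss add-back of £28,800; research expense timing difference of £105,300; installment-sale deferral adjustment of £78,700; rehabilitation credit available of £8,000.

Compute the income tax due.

Parallel minimum levy:
  Adjusted income: £377,700 + £108,200 + £28,800 + £105,300 + £78,700 = £698,700
  Less exemption £85,000 → base £613,700
  £613,700 × 23% = £141,151

Mainline income levy:
  £165,000 × 8% = £13,200
  £8,000 × 14% = £1,120
  £45,000 × 21% = £9,450
  £159,700 × 32% = £51,104
  → £74,874
  Less rehabilitation credit £8,000 → £66,874

£141,151 > £66,874, so the parallel minimum levy is the binding amount.

£141,151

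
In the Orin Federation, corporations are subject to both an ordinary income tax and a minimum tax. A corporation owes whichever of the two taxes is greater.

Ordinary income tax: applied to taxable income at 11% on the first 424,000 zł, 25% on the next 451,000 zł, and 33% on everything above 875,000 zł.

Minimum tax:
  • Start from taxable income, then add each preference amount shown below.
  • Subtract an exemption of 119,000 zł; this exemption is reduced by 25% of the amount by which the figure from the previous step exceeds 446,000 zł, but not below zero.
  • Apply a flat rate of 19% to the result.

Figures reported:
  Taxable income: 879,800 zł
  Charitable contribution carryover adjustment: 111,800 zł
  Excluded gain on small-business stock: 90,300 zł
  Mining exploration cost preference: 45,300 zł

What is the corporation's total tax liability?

214,168 zł

Minimum tax:
  Adjusted income: 879,800 zł + 111,800 zł + 90,300 zł + 45,300 zł = 1,127,200 zł
  Exemption: 25% × (1,127,200 zł − 446,000 zł) = 170,300 zł ≥ 119,000 zł, so the exemption is fully phased out
  Base: 1,127,200 zł − 0 zł = 1,127,200 zł
  1,127,200 zł × 19% = 214,168 zł

Ordinary income tax:
  424,000 zł × 11% = 46,640 zł
  451,000 zł × 25% = 112,750 zł
  4,800 zł × 33% = 1,584 zł
  → 160,974 zł

214,168 zł > 160,974 zł, so the minimum tax is the binding amount.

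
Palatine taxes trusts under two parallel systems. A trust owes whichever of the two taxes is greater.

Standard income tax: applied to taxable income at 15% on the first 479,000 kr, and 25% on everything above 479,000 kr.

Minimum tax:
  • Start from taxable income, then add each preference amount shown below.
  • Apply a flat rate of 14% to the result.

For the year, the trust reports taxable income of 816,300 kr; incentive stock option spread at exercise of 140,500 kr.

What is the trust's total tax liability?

156,175 kr

Standard income tax:
  479,000 kr × 15% = 71,850 kr
  337,300 kr × 25% = 84,325 kr
  → 156,175 kr

Minimum tax:
  Adjusted income: 816,300 kr + 140,500 kr = 956,800 kr
  956,800 kr × 14% = 133,952 kr

156,175 kr > 133,952 kr, so the standard income tax governs.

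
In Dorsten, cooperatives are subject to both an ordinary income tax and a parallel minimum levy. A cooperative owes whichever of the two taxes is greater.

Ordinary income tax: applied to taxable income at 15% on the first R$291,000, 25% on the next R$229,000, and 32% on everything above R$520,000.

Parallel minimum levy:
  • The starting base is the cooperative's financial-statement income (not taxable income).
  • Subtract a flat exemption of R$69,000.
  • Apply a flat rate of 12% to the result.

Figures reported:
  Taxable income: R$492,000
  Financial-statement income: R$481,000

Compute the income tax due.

R$93,900

Parallel minimum levy:
  Base (financial-statement income): R$481,000
  Less exemption R$69,000 → base R$412,000
  R$412,000 × 12% = R$49,440

Ordinary income tax:
  R$291,000 × 15% = R$43,650
  R$201,000 × 25% = R$50,250
  → R$93,900

R$93,900 > R$49,440, so the ordinary income tax governs.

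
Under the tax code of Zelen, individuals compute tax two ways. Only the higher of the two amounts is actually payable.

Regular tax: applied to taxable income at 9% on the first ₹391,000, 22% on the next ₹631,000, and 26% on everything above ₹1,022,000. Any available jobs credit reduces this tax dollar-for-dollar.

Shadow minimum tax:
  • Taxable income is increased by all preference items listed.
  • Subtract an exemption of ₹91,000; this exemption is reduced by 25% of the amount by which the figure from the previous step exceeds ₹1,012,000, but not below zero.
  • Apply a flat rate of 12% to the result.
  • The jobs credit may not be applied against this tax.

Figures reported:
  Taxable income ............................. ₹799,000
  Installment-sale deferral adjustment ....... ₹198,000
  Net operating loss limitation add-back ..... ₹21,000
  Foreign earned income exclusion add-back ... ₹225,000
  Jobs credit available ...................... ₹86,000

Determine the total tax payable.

Regular tax:
  ₹391,000 × 9% = ₹35,190
  ₹408,000 × 22% = ₹89,760
  → ₹124,950
  Less jobs credit ₹86,000 → ₹38,950

Shadow minimum tax:
  Adjusted income: ₹799,000 + ₹198,000 + ₹21,000 + ₹225,000 = ₹1,243,000
  Exemption: ₹91,000 − 25% × (₹1,243,000 − ₹1,012,000) = ₹91,000 − ₹57,750 = ₹33,250
  Base: ₹1,243,000 − ₹33,250 = ₹1,209,750
  ₹1,209,750 × 12% = ₹145,170

₹145,170 > ₹38,950, so the shadow minimum tax is the binding amount.

₹145,170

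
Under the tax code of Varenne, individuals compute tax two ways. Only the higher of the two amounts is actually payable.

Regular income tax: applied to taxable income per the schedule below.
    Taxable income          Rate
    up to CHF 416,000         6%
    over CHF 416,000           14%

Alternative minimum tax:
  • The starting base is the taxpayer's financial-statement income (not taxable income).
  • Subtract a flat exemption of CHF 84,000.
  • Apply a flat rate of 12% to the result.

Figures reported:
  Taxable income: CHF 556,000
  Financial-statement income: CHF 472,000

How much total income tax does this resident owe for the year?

CHF 46,560

Alternative minimum tax:
  Base (financial-statement income): CHF 472,000
  Less exemption CHF 84,000 → base CHF 388,000
  CHF 388,000 × 12% = CHF 46,560

Regular income tax:
  CHF 416,000 × 6% = CHF 24,960
  CHF 140,000 × 14% = CHF 19,600
  → CHF 44,560

CHF 46,560 > CHF 44,560, so the alternative minimum tax is the binding amount.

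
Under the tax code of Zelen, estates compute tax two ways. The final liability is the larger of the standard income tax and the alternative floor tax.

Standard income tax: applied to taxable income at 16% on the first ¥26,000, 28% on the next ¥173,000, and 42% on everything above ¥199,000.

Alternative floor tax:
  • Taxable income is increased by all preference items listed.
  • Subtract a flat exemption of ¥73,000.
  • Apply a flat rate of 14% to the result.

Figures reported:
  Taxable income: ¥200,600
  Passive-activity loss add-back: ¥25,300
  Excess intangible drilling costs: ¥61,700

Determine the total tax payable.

Alternative floor tax:
  Adjusted income: ¥200,600 + ¥25,300 + ¥61,700 = ¥287,600
  Less exemption ¥73,000 → base ¥214,600
  ¥214,600 × 14% = ¥30,044

Standard income tax:
  ¥26,000 × 16% = ¥4,160
  ¥173,000 × 28% = ¥48,440
  ¥1,600 × 42% = ¥672
  → ¥53,272

¥53,272 > ¥30,044, so the standard income tax governs.

¥53,272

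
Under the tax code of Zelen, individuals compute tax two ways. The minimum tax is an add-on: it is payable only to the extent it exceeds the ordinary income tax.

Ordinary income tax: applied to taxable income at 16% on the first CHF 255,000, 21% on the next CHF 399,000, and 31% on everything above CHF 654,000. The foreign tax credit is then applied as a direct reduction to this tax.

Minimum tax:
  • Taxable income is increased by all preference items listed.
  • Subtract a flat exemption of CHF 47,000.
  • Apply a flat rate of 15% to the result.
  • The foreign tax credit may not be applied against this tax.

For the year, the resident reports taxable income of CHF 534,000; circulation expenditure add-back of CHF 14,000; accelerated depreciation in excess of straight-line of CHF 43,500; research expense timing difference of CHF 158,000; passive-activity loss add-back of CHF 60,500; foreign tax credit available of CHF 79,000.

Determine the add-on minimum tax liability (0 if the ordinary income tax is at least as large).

Ordinary income tax:
  CHF 255,000 × 16% = CHF 40,800
  CHF 279,000 × 21% = CHF 58,590
  → CHF 99,390
  Less foreign tax credit CHF 79,000 → CHF 20,390

Minimum tax:
  Adjusted income: CHF 534,000 + CHF 14,000 + CHF 43,500 + CHF 158,000 + CHF 60,500 = CHF 810,000
  Less exemption CHF 47,000 → base CHF 763,000
  CHF 763,000 × 15% = CHF 114,450

Excess of minimum tax over ordinary income tax: CHF 114,450 − CHF 20,390 = CHF 94,060.

CHF 94,060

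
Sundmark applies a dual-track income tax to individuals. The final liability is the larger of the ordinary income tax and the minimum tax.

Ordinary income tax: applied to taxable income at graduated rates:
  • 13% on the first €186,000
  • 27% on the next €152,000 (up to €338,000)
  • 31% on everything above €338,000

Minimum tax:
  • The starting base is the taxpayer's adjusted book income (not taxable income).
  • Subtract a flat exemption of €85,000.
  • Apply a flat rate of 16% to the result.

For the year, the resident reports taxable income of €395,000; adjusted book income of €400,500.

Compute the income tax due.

€82,890

Minimum tax:
  Base (adjusted book income): €400,500
  Less exemption €85,000 → base €315,500
  €315,500 × 16% = €50,480

Ordinary income tax:
  €186,000 × 13% = €24,180
  €152,000 × 27% = €41,040
  €57,000 × 31% = €17,670
  → €82,890

€82,890 > €50,480, so the ordinary income tax governs.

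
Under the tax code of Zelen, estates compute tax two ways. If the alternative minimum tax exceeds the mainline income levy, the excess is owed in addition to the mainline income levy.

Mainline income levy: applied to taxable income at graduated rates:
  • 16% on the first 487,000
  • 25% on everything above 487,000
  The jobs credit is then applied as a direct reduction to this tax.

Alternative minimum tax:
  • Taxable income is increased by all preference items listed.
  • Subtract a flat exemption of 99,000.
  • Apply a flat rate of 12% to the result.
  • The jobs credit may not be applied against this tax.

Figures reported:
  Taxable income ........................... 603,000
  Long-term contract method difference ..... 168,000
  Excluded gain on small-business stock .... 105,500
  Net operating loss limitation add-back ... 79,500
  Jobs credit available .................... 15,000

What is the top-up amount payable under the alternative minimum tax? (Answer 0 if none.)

Mainline income levy:
  487,000 × 16% = 77,920
  116,000 × 25% = 29,000
  → 106,920
  Less jobs credit 15,000 → 91,920

Alternative minimum tax:
  Adjusted income: 603,000 + 168,000 + 105,500 + 79,500 = 956,000
  Less exemption 99,000 → base 857,000
  857,000 × 12% = 102,840

Excess of alternative minimum tax over mainline income levy: 102,840 − 91,920 = 10,920.

10,920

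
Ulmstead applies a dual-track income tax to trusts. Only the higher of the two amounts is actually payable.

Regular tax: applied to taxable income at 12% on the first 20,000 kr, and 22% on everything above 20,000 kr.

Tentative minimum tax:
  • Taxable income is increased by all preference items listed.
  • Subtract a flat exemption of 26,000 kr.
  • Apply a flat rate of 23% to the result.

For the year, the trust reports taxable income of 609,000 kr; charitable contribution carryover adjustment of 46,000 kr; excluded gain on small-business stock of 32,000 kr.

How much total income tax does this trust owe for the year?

152,030 kr

Regular tax:
  20,000 kr × 12% = 2,400 kr
  589,000 kr × 22% = 129,580 kr
  → 131,980 kr

Tentative minimum tax:
  Adjusted income: 609,000 kr + 46,000 kr + 32,000 kr = 687,000 kr
  Less exemption 26,000 kr → base 661,000 kr
  661,000 kr × 23% = 152,030 kr

152,030 kr > 131,980 kr, so the tentative minimum tax is the binding amount.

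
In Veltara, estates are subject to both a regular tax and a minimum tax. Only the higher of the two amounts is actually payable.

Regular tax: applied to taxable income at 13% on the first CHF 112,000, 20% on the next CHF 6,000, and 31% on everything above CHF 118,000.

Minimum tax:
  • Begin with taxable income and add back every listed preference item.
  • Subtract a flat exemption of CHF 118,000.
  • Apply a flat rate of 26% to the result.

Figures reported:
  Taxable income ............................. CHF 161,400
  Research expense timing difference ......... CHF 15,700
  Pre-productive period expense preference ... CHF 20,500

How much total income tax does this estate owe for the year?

Minimum tax:
  Adjusted income: CHF 161,400 + CHF 15,700 + CHF 20,500 = CHF 197,600
  Less exemption CHF 118,000 → base CHF 79,600
  CHF 79,600 × 26% = CHF 20,696

Regular tax:
  CHF 112,000 × 13% = CHF 14,560
  CHF 6,000 × 20% = CHF 1,200
  CHF 43,400 × 31% = CHF 13,454
  → CHF 29,214

CHF 29,214 > CHF 20,696, so the regular tax governs.

CHF 29,214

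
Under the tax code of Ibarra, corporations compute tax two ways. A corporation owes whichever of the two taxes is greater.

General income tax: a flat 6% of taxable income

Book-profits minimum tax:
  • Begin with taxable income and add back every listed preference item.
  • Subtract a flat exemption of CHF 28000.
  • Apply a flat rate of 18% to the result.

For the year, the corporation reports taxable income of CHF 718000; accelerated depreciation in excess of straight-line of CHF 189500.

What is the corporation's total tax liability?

Book-profits minimum tax:
  Adjusted income: CHF 718000 + CHF 189500 = CHF 907500
  Less exemption CHF 28000 → base CHF 879500
  CHF 879500 × 18% = CHF 158310

General income tax:
  CHF 718000 × 6% = CHF 43080

CHF 158310 > CHF 43080, so the book-profits minimum tax is the binding amount.

CHF 158310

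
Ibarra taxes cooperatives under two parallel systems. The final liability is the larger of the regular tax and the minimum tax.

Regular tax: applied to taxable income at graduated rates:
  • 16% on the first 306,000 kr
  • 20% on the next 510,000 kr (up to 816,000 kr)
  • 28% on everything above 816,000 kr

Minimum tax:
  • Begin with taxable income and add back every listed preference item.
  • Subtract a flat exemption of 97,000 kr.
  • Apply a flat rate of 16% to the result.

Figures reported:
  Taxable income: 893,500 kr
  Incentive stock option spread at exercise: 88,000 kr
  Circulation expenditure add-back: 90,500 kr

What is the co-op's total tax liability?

172,660 kr

Regular tax:
  306,000 kr × 16% = 48,960 kr
  510,000 kr × 20% = 102,000 kr
  77,500 kr × 28% = 21,700 kr
  → 172,660 kr

Minimum tax:
  Adjusted income: 893,500 kr + 88,000 kr + 90,500 kr = 1,072,000 kr
  Less exemption 97,000 kr → base 975,000 kr
  975,000 kr × 16% = 156,000 kr

172,660 kr > 156,000 kr, so the regular tax governs.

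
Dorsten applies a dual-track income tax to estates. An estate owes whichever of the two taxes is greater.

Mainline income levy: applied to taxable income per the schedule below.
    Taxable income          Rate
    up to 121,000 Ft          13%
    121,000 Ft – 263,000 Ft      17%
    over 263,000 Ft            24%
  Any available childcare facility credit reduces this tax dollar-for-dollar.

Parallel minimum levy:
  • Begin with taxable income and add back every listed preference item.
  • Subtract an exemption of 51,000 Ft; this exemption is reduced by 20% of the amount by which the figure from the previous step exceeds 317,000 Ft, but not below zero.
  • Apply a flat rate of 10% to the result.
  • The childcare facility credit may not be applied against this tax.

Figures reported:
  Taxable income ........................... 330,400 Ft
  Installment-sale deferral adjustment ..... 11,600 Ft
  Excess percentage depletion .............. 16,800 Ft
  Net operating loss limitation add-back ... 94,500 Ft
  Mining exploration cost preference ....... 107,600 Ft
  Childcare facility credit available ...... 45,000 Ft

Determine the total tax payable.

55,868 Ft

Mainline income levy:
  121,000 Ft × 13% = 15,730 Ft
  142,000 Ft × 17% = 24,140 Ft
  67,400 Ft × 24% = 16,176 Ft
  → 56,046 Ft
  Less childcare facility credit 45,000 Ft → 11,046 Ft

Parallel minimum levy:
  Adjusted income: 330,400 Ft + 11,600 Ft + 16,800 Ft + 94,500 Ft + 107,600 Ft = 560,900 Ft
  Exemption: 51,000 Ft − 20% × (560,900 Ft − 317,000 Ft) = 51,000 Ft − 48,780 Ft = 2,220 Ft
  Base: 560,900 Ft − 2,220 Ft = 558,680 Ft
  558,680 Ft × 10% = 55,868 Ft

55,868 Ft > 11,046 Ft, so the parallel minimum levy is the binding amount.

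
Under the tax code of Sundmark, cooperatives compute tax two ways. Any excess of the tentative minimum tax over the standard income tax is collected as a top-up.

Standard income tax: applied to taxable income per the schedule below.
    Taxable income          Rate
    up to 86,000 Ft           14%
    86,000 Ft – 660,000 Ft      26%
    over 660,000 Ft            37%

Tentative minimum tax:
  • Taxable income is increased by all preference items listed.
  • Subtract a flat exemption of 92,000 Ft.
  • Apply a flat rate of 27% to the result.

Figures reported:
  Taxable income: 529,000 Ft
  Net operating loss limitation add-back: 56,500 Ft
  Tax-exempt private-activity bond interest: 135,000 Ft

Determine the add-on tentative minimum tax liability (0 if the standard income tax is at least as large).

42,475 Ft

Tentative minimum tax:
  Adjusted income: 529,000 Ft + 56,500 Ft + 135,000 Ft = 720,500 Ft
  Less exemption 92,000 Ft → base 628,500 Ft
  628,500 Ft × 27% = 169,695 Ft

Standard income tax:
  86,000 Ft × 14% = 12,040 Ft
  443,000 Ft × 26% = 115,180 Ft
  → 127,220 Ft

Excess of tentative minimum tax over standard income tax: 169,695 Ft − 127,220 Ft = 42,475 Ft.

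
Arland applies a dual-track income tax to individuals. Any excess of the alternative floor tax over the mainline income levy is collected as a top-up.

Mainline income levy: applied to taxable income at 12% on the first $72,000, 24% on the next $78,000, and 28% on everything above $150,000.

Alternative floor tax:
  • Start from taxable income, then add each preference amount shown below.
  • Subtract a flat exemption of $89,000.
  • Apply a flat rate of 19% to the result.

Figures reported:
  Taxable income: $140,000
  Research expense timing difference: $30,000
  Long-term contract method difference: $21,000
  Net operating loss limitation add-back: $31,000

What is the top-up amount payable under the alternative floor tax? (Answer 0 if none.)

$310

Alternative floor tax:
  Adjusted income: $140,000 + $30,000 + $21,000 + $31,000 = $222,000
  Less exemption $89,000 → base $133,000
  $133,000 × 19% = $25,270

Mainline income levy:
  $72,000 × 12% = $8,640
  $68,000 × 24% = $16,320
  → $24,960

Excess of alternative floor tax over mainline income levy: $25,270 − $24,960 = $310.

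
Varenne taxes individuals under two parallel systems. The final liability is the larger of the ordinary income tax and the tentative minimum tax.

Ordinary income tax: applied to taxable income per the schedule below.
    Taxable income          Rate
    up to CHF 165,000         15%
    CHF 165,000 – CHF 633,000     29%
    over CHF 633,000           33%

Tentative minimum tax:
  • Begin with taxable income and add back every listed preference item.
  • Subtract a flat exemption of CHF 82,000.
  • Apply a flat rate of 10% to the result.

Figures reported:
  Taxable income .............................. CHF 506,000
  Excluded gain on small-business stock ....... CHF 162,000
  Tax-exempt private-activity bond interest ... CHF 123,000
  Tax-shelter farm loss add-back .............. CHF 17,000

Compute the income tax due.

Ordinary income tax:
  CHF 165,000 × 15% = CHF 24,750
  CHF 341,000 × 29% = CHF 98,890
  → CHF 123,640

Tentative minimum tax:
  Adjusted income: CHF 506,000 + CHF 162,000 + CHF 123,000 + CHF 17,000 = CHF 808,000
  Less exemption CHF 82,000 → base CHF 726,000
  CHF 726,000 × 10% = CHF 72,600

CHF 123,640 > CHF 72,600, so the ordinary income tax governs.

CHF 123,640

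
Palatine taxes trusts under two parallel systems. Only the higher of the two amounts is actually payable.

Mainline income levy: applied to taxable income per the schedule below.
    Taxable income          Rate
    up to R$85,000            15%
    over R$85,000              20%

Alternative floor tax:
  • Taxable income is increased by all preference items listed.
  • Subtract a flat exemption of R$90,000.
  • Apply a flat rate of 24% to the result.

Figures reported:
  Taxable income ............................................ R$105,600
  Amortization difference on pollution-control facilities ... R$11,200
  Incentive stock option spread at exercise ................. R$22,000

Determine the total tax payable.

Mainline income levy:
  R$85,000 × 15% = R$12,750
  R$20,600 × 20% = R$4,120
  → R$16,870

Alternative floor tax:
  Adjusted income: R$105,600 + R$11,200 + R$22,000 = R$138,800
  Less exemption R$90,000 → base R$48,800
  R$48,800 × 24% = R$11,712

R$16,870 > R$11,712, so the mainline income levy governs.

R$16,870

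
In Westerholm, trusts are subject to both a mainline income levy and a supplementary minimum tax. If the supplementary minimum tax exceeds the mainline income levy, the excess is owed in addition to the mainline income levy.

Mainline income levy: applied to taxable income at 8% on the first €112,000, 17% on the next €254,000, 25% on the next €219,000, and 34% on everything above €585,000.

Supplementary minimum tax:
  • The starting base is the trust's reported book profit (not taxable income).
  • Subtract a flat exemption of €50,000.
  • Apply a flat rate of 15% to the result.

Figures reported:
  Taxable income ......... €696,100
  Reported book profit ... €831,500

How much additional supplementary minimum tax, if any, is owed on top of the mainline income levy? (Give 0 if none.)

Supplementary minimum tax:
  Base (reported book profit): €831,500
  Less exemption €50,000 → base €781,500
  €781,500 × 15% = €117,225

Mainline income levy:
  €112,000 × 8% = €8,960
  €254,000 × 17% = €43,180
  €219,000 × 25% = €54,750
  €111,100 × 34% = €37,774
  → €144,664

€117,225 ≤ €144,664, so no add-on is due.

€0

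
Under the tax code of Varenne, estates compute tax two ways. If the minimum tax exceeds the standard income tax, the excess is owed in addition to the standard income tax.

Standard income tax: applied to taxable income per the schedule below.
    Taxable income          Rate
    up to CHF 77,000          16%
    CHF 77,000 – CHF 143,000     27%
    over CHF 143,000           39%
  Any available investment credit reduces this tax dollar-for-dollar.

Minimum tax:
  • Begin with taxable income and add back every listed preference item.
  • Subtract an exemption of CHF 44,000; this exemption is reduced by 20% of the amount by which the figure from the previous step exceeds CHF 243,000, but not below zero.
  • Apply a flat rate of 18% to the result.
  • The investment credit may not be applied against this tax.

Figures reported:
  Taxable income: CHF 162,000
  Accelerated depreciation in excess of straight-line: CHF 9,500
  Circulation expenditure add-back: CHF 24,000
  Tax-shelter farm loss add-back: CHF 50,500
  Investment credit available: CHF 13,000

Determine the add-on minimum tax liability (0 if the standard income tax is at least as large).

Minimum tax:
  Adjusted income: CHF 162,000 + CHF 9,500 + CHF 24,000 + CHF 50,500 = CHF 246,000
  Exemption: CHF 44,000 − 20% × (CHF 246,000 − CHF 243,000) = CHF 44,000 − CHF 600 = CHF 43,400
  Base: CHF 246,000 − CHF 43,400 = CHF 202,600
  CHF 202,600 × 18% = CHF 36,468

Standard income tax:
  CHF 77,000 × 16% = CHF 12,320
  CHF 66,000 × 27% = CHF 17,820
  CHF 19,000 × 39% = CHF 7,410
  → CHF 37,550
  Less investment credit CHF 13,000 → CHF 24,550

Excess of minimum tax over standard income tax: CHF 36,468 − CHF 24,550 = CHF 11,918.

CHF 11,918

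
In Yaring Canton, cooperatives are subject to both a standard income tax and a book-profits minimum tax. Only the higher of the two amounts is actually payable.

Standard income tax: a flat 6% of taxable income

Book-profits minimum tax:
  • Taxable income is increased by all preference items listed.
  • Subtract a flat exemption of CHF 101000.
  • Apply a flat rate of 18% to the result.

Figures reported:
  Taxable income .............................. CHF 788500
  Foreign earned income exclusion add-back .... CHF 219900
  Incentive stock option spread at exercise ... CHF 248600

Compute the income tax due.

Book-profits minimum tax:
  Adjusted income: CHF 788500 + CHF 219900 + CHF 248600 = CHF 1257000
  Less exemption CHF 101000 → base CHF 1156000
  CHF 1156000 × 18% = CHF 208080

Standard income tax:
  CHF 788500 × 6% = CHF 47310

CHF 208080 > CHF 47310, so the book-profits minimum tax is the binding amount.

CHF 208080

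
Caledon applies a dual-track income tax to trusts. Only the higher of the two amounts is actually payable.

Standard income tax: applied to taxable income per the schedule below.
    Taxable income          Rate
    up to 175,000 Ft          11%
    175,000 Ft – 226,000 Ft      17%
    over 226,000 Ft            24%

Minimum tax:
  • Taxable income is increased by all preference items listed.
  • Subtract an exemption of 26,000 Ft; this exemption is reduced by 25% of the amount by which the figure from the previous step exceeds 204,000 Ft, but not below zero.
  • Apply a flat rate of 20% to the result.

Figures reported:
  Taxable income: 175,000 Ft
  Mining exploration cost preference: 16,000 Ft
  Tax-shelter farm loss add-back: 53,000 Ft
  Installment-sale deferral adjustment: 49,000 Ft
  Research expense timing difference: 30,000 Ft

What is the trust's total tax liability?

64,600 Ft

Minimum tax:
  Adjusted income: 175,000 Ft + 16,000 Ft + 53,000 Ft + 49,000 Ft + 30,000 Ft = 323,000 Ft
  Exemption: 25% × (323,000 Ft − 204,000 Ft) = 29,750 Ft ≥ 26,000 Ft, so the exemption is fully phased out
  Base: 323,000 Ft − 0 Ft = 323,000 Ft
  323,000 Ft × 20% = 64,600 Ft

Standard income tax:
  175,000 Ft × 11% = 19,250 Ft

64,600 Ft > 19,250 Ft, so the minimum tax is the binding amount.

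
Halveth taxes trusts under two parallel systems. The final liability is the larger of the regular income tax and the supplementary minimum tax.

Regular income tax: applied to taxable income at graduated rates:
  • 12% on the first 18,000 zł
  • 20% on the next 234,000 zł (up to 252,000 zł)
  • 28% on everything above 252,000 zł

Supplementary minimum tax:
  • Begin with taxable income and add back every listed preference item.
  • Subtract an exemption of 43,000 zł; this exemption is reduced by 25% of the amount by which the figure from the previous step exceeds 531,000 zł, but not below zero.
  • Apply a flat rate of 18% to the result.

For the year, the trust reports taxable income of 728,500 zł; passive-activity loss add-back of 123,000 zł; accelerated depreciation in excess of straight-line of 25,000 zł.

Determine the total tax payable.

182,380 zł

Supplementary minimum tax:
  Adjusted income: 728,500 zł + 123,000 zł + 25,000 zł = 876,500 zł
  Exemption: 25% × (876,500 zł − 531,000 zł) = 86,375 zł ≥ 43,000 zł, so the exemption is fully phased out
  Base: 876,500 zł − 0 zł = 876,500 zł
  876,500 zł × 18% = 157,770 zł

Regular income tax:
  18,000 zł × 12% = 2,160 zł
  234,000 zł × 20% = 46,800 zł
  476,500 zł × 28% = 133,420 zł
  → 182,380 zł

182,380 zł > 157,770 zł, so the regular income tax governs.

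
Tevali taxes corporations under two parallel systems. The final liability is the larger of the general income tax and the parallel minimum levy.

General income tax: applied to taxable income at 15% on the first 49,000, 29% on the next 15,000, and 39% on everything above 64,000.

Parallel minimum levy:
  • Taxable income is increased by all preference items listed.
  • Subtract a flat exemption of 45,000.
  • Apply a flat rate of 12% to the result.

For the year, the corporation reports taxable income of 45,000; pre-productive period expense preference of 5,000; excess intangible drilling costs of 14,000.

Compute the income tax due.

Parallel minimum levy:
  Adjusted income: 45,000 + 5,000 + 14,000 = 64,000
  Less exemption 45,000 → base 19,000
  19,000 × 12% = 2,280

General income tax:
  45,000 × 15% = 6,750

6,750 > 2,280, so the general income tax governs.

6,750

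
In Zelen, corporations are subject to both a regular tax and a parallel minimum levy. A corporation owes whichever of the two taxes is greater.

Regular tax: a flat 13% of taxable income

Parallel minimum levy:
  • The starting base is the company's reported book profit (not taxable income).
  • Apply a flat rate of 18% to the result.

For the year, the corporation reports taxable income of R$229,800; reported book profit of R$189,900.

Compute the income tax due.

R$34,182

Parallel minimum levy:
  Base (reported book profit): R$189,900
  R$189,900 × 18% = R$34,182

Regular tax:
  R$229,800 × 13% = R$29,874

R$34,182 > R$29,874, so the parallel minimum levy is the binding amount.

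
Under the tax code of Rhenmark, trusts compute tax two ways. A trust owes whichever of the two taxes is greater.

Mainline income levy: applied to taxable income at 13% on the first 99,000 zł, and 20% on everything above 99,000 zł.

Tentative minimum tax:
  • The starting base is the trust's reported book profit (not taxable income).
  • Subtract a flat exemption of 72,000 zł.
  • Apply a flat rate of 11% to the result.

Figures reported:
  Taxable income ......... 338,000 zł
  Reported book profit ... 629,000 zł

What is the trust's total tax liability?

Mainline income levy:
  99,000 zł × 13% = 12,870 zł
  239,000 zł × 20% = 47,800 zł
  → 60,670 zł

Tentative minimum tax:
  Base (reported book profit): 629,000 zł
  Less exemption 72,000 zł → base 557,000 zł
  557,000 zł × 11% = 61,270 zł

61,270 zł > 60,670 zł, so the tentative minimum tax is the binding amount.

61,270 zł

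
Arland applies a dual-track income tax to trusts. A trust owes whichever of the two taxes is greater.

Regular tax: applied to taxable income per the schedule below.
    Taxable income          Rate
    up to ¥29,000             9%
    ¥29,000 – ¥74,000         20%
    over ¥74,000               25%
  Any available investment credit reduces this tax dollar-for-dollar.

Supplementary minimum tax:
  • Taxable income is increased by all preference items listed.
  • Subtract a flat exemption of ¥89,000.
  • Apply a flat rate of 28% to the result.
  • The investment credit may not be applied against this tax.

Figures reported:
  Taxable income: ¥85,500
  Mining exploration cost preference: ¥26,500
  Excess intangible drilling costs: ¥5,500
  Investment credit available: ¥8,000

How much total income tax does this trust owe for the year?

Supplementary minimum tax:
  Adjusted income: ¥85,500 + ¥26,500 + ¥5,500 = ¥117,500
  Less exemption ¥89,000 → base ¥28,500
  ¥28,500 × 28% = ¥7,980

Regular tax:
  ¥29,000 × 9% = ¥2,610
  ¥45,000 × 20% = ¥9,000
  ¥11,500 × 25% = ¥2,875
  → ¥14,485
  Less investment credit ¥8,000 → ¥6,485

¥7,980 > ¥6,485, so the supplementary minimum tax is the binding amount.

¥7,980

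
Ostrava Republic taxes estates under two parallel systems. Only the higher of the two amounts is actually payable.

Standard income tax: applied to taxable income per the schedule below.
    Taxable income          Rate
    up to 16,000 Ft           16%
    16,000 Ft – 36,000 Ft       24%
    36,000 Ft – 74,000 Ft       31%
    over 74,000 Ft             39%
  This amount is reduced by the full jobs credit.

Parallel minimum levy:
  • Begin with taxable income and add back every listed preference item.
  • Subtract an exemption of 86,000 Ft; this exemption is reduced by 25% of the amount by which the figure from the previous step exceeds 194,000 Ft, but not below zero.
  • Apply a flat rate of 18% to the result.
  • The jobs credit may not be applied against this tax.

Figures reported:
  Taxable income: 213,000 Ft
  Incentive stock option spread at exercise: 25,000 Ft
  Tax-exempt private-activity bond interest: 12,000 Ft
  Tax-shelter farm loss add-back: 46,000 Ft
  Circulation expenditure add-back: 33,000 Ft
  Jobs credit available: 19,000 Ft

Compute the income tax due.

54,350 Ft

Parallel minimum levy:
  Adjusted income: 213,000 Ft + 25,000 Ft + 12,000 Ft + 46,000 Ft + 33,000 Ft = 329,000 Ft
  Exemption: 86,000 Ft − 25% × (329,000 Ft − 194,000 Ft) = 86,000 Ft − 33,750 Ft = 52,250 Ft
  Base: 329,000 Ft − 52,250 Ft = 276,750 Ft
  276,750 Ft × 18% = 49,815 Ft

Standard income tax:
  16,000 Ft × 16% = 2,560 Ft
  20,000 Ft × 24% = 4,800 Ft
  38,000 Ft × 31% = 11,780 Ft
  139,000 Ft × 39% = 54,210 Ft
  → 73,350 Ft
  Less jobs credit 19,000 Ft → 54,350 Ft

54,350 Ft > 49,815 Ft, so the standard income tax governs.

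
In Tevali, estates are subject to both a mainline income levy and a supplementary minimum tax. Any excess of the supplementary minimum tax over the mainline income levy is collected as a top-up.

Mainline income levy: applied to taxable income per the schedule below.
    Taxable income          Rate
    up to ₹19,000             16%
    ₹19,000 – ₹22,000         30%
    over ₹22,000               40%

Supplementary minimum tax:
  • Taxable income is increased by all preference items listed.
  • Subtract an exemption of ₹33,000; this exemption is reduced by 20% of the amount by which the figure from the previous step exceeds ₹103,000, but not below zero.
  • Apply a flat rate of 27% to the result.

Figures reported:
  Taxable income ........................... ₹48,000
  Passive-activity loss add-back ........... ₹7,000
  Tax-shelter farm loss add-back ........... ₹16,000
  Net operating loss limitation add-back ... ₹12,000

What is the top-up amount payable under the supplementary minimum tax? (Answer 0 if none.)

₹0

Mainline income levy:
  ₹19,000 × 16% = ₹3,040
  ₹3,000 × 30% = ₹900
  ₹26,000 × 40% = ₹10,400
  → ₹14,340

Supplementary minimum tax:
  Adjusted income: ₹48,000 + ₹7,000 + ₹16,000 + ₹12,000 = ₹83,000
  Exemption: ₹83,000 ≤ ₹103,000, so full ₹33,000 applies
  Base: ₹83,000 − ₹33,000 = ₹50,000
  ₹50,000 × 27% = ₹13,500

₹13,500 ≤ ₹14,340, so no add-on is due.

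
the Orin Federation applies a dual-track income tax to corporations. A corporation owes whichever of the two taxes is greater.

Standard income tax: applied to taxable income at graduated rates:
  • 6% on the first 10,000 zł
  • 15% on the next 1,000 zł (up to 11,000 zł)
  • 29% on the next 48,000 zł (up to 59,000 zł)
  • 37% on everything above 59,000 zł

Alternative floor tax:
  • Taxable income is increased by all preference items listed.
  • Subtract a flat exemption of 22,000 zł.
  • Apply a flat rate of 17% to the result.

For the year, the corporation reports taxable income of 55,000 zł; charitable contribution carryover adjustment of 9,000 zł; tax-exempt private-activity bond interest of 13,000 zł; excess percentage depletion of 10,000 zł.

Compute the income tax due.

13,510 zł

Alternative floor tax:
  Adjusted income: 55,000 zł + 9,000 zł + 13,000 zł + 10,000 zł = 87,000 zł
  Less exemption 22,000 zł → base 65,000 zł
  65,000 zł × 17% = 11,050 zł

Standard income tax:
  10,000 zł × 6% = 600 zł
  1,000 zł × 15% = 150 zł
  44,000 zł × 29% = 12,760 zł
  → 13,510 zł

13,510 zł > 11,050 zł, so the standard income tax governs.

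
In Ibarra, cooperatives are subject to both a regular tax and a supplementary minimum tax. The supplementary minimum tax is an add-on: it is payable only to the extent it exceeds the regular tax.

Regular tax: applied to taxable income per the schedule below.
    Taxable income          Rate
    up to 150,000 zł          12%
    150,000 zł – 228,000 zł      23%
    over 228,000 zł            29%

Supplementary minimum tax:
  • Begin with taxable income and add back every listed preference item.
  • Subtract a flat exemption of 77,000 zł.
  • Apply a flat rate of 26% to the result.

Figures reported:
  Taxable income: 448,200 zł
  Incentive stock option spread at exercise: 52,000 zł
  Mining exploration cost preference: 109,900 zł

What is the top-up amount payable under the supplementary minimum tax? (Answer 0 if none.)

38,808 zł

Regular tax:
  150,000 zł × 12% = 18,000 zł
  78,000 zł × 23% = 17,940 zł
  220,200 zł × 29% = 63,858 zł
  → 99,798 zł

Supplementary minimum tax:
  Adjusted income: 448,200 zł + 52,000 zł + 109,900 zł = 610,100 zł
  Less exemption 77,000 zł → base 533,100 zł
  533,100 zł × 26% = 138,606 zł

Excess of supplementary minimum tax over regular tax: 138,606 zł − 99,798 zł = 38,808 zł.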